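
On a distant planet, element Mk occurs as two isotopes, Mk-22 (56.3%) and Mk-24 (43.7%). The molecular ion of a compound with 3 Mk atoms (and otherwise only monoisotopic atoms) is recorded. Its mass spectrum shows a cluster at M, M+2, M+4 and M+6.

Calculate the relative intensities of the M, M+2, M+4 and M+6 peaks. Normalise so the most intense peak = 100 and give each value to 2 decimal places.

42.94 : 100.00 : 77.62 : 20.08

Expanding (0.563 + 0.437)^3:
P(M) = 0.563^3 = 0.178454
P(M+2) = 3 × 0.563^2 × 0.437^1 = 0.415546
P(M+4) = 3 × 0.563^1 × 0.437^2 = 0.322547
P(M+6) = 0.437^3 = 0.083453
The M+2 peak is largest (0.415546); scaling to 100 gives 42.94 : 100.00 : 77.62 : 20.08.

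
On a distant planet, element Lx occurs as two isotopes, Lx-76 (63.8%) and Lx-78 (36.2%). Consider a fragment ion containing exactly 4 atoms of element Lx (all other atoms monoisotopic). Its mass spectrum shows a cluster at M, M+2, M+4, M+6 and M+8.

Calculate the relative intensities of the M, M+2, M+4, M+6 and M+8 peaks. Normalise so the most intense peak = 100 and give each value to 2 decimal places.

Expanding (0.638 + 0.362)^4:
P(M) = 0.638^4 = 0.165685
P(M+2) = 4 × 0.638^3 × 0.362^1 = 0.376037
P(M+4) = 6 × 0.638^2 × 0.362^2 = 0.320044
P(M+6) = 4 × 0.638^1 × 0.362^3 = 0.121062
P(M+8) = 0.362^4 = 0.017173
The M+2 peak is largest (0.376037); scaling to 100 gives 44.06 : 100.00 : 85.11 : 32.19 : 4.57.

44.06 : 100.00 : 85.11 : 32.19 : 4.57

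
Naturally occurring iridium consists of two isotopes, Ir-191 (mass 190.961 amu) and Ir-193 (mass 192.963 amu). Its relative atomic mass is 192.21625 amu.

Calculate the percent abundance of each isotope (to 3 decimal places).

Ir-191: 37.300%, Ir-193: 62.700%

Writing the weighted mean with unknown fraction x of Ir-191:
190.961·x + 192.963·(1 − x) = 192.21625
(190.961 − 192.963)·x = 192.21625 − 192.963
x = -0.74675 / -2.002 = 0.37300 → 37.300% Ir-191, 62.700% Ir-193.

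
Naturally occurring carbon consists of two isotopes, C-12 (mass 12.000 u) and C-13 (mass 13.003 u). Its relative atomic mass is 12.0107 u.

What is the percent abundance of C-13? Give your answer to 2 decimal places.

1.07%

Writing the weighted mean with unknown fraction x of C-12:
12.000·x + 13.003·(1 − x) = 12.0107
(12.000 − 13.003)·x = 12.0107 − 13.003
x = -0.9923 / -1.003 = 0.98933 → 98.93% C-12, 1.07% C-13.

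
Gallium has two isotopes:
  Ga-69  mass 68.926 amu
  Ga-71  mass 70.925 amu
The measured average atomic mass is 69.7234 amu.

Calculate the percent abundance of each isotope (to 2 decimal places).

Ga-69: 60.11%, Ga-71: 39.89%

Let x be the fractional abundance of Ga-69; then Ga-71 has abundance 1 − x.
68.926·x + 70.925·(1 − x) = 69.7234
(68.926 − 70.925)·x = 69.7234 − 70.925
x = -1.2016 / -1.999 = 0.60110 → 60.11% Ga-69, 39.89% Ga-71.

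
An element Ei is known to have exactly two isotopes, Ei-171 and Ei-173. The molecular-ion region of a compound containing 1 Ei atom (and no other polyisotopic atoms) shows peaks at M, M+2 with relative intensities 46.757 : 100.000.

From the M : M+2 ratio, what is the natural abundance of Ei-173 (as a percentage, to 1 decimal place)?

If p is the fraction of Ei that is Ei-171, then I(M+2)/I(M) = [C(1,1)·p^0·(1−p)] / p^1 = 1·(1−p)/p = 100.000/46.757 = 2.1387
(1−p)/p = 2.1387/1 = 2.1387  ⇒  p = 1/(1 + 2.1387) = 0.3186
Ei-171: 31.9%, Ei-173: 68.1%.

68.1%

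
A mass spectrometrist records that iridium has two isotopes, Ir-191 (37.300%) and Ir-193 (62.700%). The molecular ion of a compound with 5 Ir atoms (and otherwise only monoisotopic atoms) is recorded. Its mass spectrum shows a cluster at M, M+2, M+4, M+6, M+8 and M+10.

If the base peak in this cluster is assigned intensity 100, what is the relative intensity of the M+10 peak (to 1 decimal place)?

Binomial terms of (0.37300 + 0.62700)^5: M 0.0072, M+2 0.0607, M+4 0.2040, M+6 0.3429, M+8 0.2882, M+10 0.0969 → M+6 is the base peak.
P(M+6) = C(5,3) × 0.37300^2 × 0.62700^3 = 10 × 0.139129 × 0.24649188 = 0.342942 (base)
P(M+10) = C(5,5) × 0.37300^0 × 0.62700^5 = 1 × 1.0000 × 0.09690311 = 0.096903
Relative intensity = 0.096903 / 0.342942 × 100 = 28.3

28.3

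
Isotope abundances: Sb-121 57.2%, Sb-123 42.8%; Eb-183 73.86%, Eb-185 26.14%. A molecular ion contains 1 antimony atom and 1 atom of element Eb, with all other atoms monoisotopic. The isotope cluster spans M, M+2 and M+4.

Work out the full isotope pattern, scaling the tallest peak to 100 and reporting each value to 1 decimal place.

Antimony pattern (n=1): 0.5720 : 0.4280
Element Eb pattern (n=1): 0.7386 : 0.2614
Convolve the two distributions (both contribute in 2-u steps):
  M: 0.5720×0.7386 = 0.422479
  M+2: 0.5720×0.2614 + 0.4280×0.7386 = 0.465642
  M+4: 0.4280×0.2614 = 0.111879
Scale to base peak (0.465642) = 100: 90.7 : 100.0 : 24.0

90.7 : 100.0 : 24.0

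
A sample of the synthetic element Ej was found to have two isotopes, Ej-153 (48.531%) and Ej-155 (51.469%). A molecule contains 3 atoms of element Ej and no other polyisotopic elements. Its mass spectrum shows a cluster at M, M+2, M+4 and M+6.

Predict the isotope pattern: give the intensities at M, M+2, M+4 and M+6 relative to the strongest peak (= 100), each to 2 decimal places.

The 3 Ej atoms are independent, so intensities follow the terms of (0.48531 + 0.51469)^3.
P(M) = 0.48531^3 = 0.114303
P(M+2) = 3 × 0.48531^2 × 0.51469^1 = 0.363668
P(M+4) = 3 × 0.48531^1 × 0.51469^2 = 0.385684
P(M+6) = 0.51469^3 = 0.136344
The M+4 peak is largest (0.385684); scaling to 100 gives 29.64 : 94.29 : 100.00 : 35.35.

29.64 : 94.29 : 100.00 : 35.35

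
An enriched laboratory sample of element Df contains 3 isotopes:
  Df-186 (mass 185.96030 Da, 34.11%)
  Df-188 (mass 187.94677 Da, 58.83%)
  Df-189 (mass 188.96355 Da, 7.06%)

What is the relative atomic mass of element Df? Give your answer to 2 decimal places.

Ar = Σ fᵢ·mᵢ = 0.3411 × 185.96030 + 0.5883 × 187.94677 + 0.0706 × 188.96355
= 63.431058 + 110.569085 + 13.340827 = 187.340970 Da

187.34 Da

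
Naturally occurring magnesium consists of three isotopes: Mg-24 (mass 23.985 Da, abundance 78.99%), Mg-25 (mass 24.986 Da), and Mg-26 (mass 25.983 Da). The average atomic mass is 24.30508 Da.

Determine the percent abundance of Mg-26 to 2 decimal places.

11.01%

The remaining 21.01% is split between Mg-25 (fraction x) and Mg-26 (fraction 0.2101 − x).
Substituting: 24.986x + 25.983(0.2101 − x) = 5.3593285
(24.986 − 25.983)x = -0.0996998  ⇒  x = 0.10000, y = 0.11010
Mg-25: 10.00%, Mg-26: 11.01%.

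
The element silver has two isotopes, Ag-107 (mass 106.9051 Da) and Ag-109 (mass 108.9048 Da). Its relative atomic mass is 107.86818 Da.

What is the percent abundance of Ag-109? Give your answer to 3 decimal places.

Let x be the fractional abundance of Ag-107; then Ag-109 has abundance 1 − x.
106.9051·x + 108.9048·(1 − x) = 107.86818
(106.9051 − 108.9048)·x = 107.86818 − 108.9048
x = -1.03662 / -1.9997 = 0.51839 → 51.839% Ag-107, 48.161% Ag-109.

48.161%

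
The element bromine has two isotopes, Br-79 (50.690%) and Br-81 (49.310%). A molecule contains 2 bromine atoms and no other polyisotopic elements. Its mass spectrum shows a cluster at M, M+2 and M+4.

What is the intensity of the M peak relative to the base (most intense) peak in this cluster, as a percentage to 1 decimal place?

51.4%

Binomial terms of (0.50690 + 0.49310)^2: M 0.2569, M+2 0.4999, M+4 0.2431 → M+2 is the base peak.
P(M+2) = C(2,1) × 0.50690^1 × 0.49310^1 = 2 × 0.5069 × 0.4931 = 0.499905 (base)
P(M) = C(2,0) × 0.50690^2 × 0.49310^0 = 1 × 0.25694761 × 1.0000 = 0.256948
Relative intensity = 0.256948 / 0.499905 × 100 = 51.4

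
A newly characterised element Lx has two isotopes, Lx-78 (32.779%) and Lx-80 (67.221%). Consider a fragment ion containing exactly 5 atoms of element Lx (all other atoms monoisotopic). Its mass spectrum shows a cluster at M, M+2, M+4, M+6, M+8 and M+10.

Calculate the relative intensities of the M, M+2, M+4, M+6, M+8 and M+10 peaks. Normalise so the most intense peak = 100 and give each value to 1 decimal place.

1.1 : 11.6 : 47.6 : 97.5 : 100.0 : 41.0

Expanding (0.32779 + 0.67221)^5:
P(M) = 0.32779^5 = 0.003784
P(M+2) = 5 × 0.32779^4 × 0.67221^1 = 0.038802
P(M+4) = 10 × 0.32779^3 × 0.67221^2 = 0.159146
P(M+6) = 10 × 0.32779^2 × 0.67221^3 = 0.326367
P(M+8) = 5 × 0.32779^1 × 0.67221^4 = 0.334646
P(M+10) = 0.67221^5 = 0.137254
The M+8 peak is largest (0.334646); scaling to 100 gives 1.1 : 11.6 : 47.6 : 97.5 : 100.0 : 41.0.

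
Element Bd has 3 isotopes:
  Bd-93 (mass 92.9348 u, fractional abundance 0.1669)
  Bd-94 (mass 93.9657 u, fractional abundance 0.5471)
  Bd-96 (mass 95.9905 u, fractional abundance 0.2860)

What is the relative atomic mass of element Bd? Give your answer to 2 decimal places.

94.37 u

The abundance-weighted mean is 0.1669 × 92.9348 + 0.5471 × 93.9657 + 0.2860 × 95.9905
= 15.51082 + 51.40863 + 27.45328 = 94.37273 u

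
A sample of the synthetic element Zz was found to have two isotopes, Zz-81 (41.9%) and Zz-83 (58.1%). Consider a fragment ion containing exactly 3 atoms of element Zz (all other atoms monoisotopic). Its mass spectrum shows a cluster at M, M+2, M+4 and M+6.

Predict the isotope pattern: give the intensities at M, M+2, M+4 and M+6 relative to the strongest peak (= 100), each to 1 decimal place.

17.3 : 72.1 : 100.0 : 46.2

The 3 Zz atoms are independent, so intensities follow the terms of (0.419 + 0.581)^3.
P(M) = 0.419^3 = 0.073560
P(M+2) = 3 × 0.419^2 × 0.581^1 = 0.306003
P(M+4) = 3 × 0.419^1 × 0.581^2 = 0.424314
P(M+6) = 0.581^3 = 0.196123
The M+4 peak is largest (0.424314); scaling to 100 gives 17.3 : 72.1 : 100.0 : 46.2.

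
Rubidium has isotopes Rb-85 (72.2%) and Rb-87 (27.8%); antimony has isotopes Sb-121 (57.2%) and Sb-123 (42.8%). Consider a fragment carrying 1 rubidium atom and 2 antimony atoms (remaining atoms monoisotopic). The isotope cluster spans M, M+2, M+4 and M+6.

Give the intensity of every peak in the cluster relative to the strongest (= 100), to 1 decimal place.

53.1 : 100.0 : 60.4 : 11.5

Rubidium pattern (n=1): 0.7220 : 0.2780
Antimony pattern (n=2): 0.327184 : 0.489632 : 0.183184
Convolve the two distributions (both contribute in 2-u steps):
  M: 0.7220×0.327184 = 0.236227
  M+2: 0.7220×0.489632 + 0.2780×0.327184 = 0.444471
  M+4: 0.7220×0.183184 + 0.2780×0.489632 = 0.268377
  M+6: 0.2780×0.183184 = 0.050925
Scale to base peak (0.444471) = 100: 53.1 : 100.0 : 60.4 : 11.5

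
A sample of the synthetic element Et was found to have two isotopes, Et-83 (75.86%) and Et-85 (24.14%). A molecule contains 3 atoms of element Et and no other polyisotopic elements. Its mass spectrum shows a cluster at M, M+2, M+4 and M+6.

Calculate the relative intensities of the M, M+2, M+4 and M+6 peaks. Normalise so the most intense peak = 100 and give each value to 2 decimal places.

100.00 : 95.47 : 30.38 : 3.22

Each Et atom is independently Et-83 (p = 0.7586) or Et-85 (q = 0.2414); the cluster is the binomial expansion (p + q)^3.
P(M) = 0.7586^3 = 0.436555
P(M+2) = 3 × 0.7586^2 × 0.2414^1 = 0.416758
P(M+4) = 3 × 0.7586^1 × 0.2414^2 = 0.132620
P(M+6) = 0.2414^3 = 0.014067
The M peak is largest (0.436555); scaling to 100 gives 100.00 : 95.47 : 30.38 : 3.22.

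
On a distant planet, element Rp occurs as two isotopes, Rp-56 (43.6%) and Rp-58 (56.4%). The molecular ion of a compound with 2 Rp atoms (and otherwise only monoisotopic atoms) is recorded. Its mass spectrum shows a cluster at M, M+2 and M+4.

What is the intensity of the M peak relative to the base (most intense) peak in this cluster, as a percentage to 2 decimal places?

38.65%

(0.436 + 0.564)^2 gives M 0.1901, M+2 0.4918, M+4 0.3181; the largest is M+2.
P(M+2) = C(2,1) × 0.436^1 × 0.564^1 = 2 × 0.4360 × 0.5640 = 0.491808 (base)
P(M) = C(2,0) × 0.436^2 × 0.564^0 = 1 × 0.190096 × 1.0000 = 0.190096
Relative intensity = 0.190096 / 0.491808 × 100 = 38.65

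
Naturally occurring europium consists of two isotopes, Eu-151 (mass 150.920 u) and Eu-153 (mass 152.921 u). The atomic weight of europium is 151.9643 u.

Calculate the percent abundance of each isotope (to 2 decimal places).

Eu-151: 47.81%, Eu-153: 52.19%

Let x be the fractional abundance of Eu-151; then Eu-153 has abundance 1 − x.
150.920·x + 152.921·(1 − x) = 151.9643
(150.920 − 152.921)·x = 151.9643 − 152.921
x = -0.9567 / -2.001 = 0.47811 → 47.81% Eu-151, 52.19% Eu-153.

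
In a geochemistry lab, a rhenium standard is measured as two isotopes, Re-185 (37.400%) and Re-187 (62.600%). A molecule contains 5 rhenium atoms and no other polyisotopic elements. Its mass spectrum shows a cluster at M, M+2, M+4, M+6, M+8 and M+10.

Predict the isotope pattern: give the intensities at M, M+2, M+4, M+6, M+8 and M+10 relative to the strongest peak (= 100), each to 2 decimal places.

The 5 Re atoms are independent, so intensities follow the terms of (0.37400 + 0.62600)^5.
P(M) = 0.37400^5 = 0.007317
P(M+2) = 5 × 0.37400^4 × 0.62600^1 = 0.061239
P(M+4) = 10 × 0.37400^3 × 0.62600^2 = 0.205005
P(M+6) = 10 × 0.37400^2 × 0.62600^3 = 0.343136
P(M+8) = 5 × 0.37400^1 × 0.62600^4 = 0.287170
P(M+10) = 0.62600^5 = 0.096133
The M+6 peak is largest (0.343136); scaling to 100 gives 2.13 : 17.85 : 59.74 : 100.00 : 83.69 : 28.02.

2.13 : 17.85 : 59.74 : 100.00 : 83.69 : 28.02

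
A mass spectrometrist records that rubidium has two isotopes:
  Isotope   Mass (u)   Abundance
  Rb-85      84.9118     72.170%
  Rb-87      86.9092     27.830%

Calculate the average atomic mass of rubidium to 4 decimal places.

Ar = Σ fᵢ·mᵢ = 0.72170 × 84.9118 + 0.27830 × 86.9092
= 61.28085 + 24.18683 = 85.46768 u

85.4677 u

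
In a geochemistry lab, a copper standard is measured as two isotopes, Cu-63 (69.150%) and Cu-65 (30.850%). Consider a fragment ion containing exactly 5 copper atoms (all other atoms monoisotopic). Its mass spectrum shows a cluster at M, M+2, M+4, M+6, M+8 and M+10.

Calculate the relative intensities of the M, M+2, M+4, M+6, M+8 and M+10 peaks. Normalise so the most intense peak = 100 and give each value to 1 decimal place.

44.8 : 100.0 : 89.2 : 39.8 : 8.9 : 0.8

Expanding (0.69150 + 0.30850)^5:
P(M) = 0.69150^5 = 0.158111
P(M+2) = 5 × 0.69150^4 × 0.30850^1 = 0.352691
P(M+4) = 10 × 0.69150^3 × 0.30850^2 = 0.314693
P(M+6) = 10 × 0.69150^2 × 0.30850^3 = 0.140394
P(M+8) = 5 × 0.69150^1 × 0.30850^4 = 0.031317
P(M+10) = 0.30850^5 = 0.002794
The M+2 peak is largest (0.352691); scaling to 100 gives 44.8 : 100.0 : 89.2 : 39.8 : 8.9 : 0.8.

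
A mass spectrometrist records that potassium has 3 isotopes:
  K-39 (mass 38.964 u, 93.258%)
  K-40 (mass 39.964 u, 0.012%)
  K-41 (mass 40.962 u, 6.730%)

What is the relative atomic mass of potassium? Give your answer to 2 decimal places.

39.10 u

Average mass = Σ (abundance × isotope mass) = 0.93258 × 38.964 + 0.00012 × 39.964 + 0.06730 × 40.962
= 36.3370 + 0.0048 + 2.7567 = 39.0985 u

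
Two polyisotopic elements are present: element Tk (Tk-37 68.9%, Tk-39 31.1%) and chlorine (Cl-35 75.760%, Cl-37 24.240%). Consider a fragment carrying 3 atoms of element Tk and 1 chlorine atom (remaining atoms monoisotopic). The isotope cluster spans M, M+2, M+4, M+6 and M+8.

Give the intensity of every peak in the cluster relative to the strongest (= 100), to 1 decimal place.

59.7 : 100.0 : 62.4 : 17.2 : 1.8

Element Tk pattern (n=3): 0.32708277 : 0.44291469 : 0.19992231 : 0.03008023
Chlorine pattern (n=1): 0.7576 : 0.2424
Convolve the two distributions (both contribute in 2-u steps):
  M: 0.32708277×0.7576 = 0.247798
  M+2: 0.32708277×0.2424 + 0.44291469×0.7576 = 0.414837
  M+4: 0.44291469×0.2424 + 0.19992231×0.7576 = 0.258824
  M+6: 0.19992231×0.2424 + 0.03008023×0.7576 = 0.071250
  M+8: 0.03008023×0.2424 = 0.007291
Scale to base peak (0.414837) = 100: 59.7 : 100.0 : 62.4 : 17.2 : 1.8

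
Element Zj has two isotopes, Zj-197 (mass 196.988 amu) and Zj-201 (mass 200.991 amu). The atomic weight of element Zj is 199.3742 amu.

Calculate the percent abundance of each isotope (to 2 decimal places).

Zj-197: 40.39%, Zj-201: 59.61%

With x = fraction of Zj-197 (so Zj-201 is 1 − x):
196.988·x + 200.991·(1 − x) = 199.3742
(196.988 − 200.991)·x = 199.3742 − 200.991
x = -1.6168 / -4.003 = 0.40390 → 40.39% Zj-197, 59.61% Zj-201.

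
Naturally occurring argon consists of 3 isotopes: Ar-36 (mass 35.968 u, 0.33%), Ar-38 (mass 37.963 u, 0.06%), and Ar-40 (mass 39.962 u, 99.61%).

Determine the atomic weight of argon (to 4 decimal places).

The abundance-weighted mean is 0.0033 × 35.968 + 0.0006 × 37.963 + 0.9961 × 39.962
= 0.11869 + 0.02278 + 39.80615 = 39.94762 u

39.9476 u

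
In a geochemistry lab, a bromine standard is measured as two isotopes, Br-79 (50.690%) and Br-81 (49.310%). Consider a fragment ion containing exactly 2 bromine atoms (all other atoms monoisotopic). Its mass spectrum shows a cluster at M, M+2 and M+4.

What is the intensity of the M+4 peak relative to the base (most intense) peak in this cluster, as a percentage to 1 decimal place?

48.6%

Binomial terms of (0.50690 + 0.49310)^2: M 0.2569, M+2 0.4999, M+4 0.2431 → M+2 is the base peak.
P(M+2) = C(2,1) × 0.50690^1 × 0.49310^1 = 2 × 0.5069 × 0.4931 = 0.499905 (base)
P(M+4) = C(2,2) × 0.50690^0 × 0.49310^2 = 1 × 1.0000 × 0.24314761 = 0.243148
Relative intensity = 0.243148 / 0.499905 × 100 = 48.6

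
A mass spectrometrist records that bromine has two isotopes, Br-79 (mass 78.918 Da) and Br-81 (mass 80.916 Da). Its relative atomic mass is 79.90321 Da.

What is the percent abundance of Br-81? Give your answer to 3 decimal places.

49.310%

Let x be the fractional abundance of Br-79; then Br-81 has abundance 1 − x.
78.918·x + 80.916·(1 − x) = 79.90321
(78.918 − 80.916)·x = 79.90321 − 80.916
x = -1.01279 / -1.998 = 0.50690 → 50.690% Br-79, 49.310% Br-81.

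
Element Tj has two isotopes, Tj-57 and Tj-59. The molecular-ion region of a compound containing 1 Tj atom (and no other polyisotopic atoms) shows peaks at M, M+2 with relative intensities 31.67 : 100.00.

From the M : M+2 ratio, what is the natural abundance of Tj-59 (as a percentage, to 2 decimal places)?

Let p = fractional abundance of Tj-57. I(M+2)/I(M) = [C(1,1)·p^0·(1−p)] / p^1 = 1·(1−p)/p = 100.00/31.67 = 3.1576
(1−p)/p = 3.1576/1 = 3.1576  ⇒  p = 1/(1 + 3.1576) = 0.2405
Tj-57: 24.05%, Tj-59: 75.95%.

75.95%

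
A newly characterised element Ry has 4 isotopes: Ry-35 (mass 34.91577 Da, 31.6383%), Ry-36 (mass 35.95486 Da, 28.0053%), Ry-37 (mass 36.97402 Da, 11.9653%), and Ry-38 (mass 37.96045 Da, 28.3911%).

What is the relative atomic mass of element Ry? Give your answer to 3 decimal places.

36.317 Da

Average mass = Σ (abundance × isotope mass) = 0.316383 × 34.91577 + 0.280053 × 35.95486 + 0.119653 × 36.97402 + 0.283911 × 37.96045
= 11.046756 + 10.069266 + 4.424052 + 10.777389 = 36.317463 Da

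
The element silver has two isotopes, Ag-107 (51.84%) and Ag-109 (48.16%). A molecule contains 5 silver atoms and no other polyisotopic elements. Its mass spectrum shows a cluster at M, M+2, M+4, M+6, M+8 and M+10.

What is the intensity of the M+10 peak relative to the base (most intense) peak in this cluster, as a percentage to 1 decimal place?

8.0%

Term probabilities: M 0.0374, M+2 0.1739, M+4 0.3231, M+6 0.3002, M+8 0.1394, M+10 0.0259. Base peak = M+4.
P(M+4) = C(5,2) × 0.5184^3 × 0.4816^2 = 10 × 0.13931407 × 0.23193856 = 0.323123 (base)
P(M+10) = C(5,5) × 0.5184^0 × 0.4816^5 = 1 × 1.0000 × 0.02590791 = 0.025908
Relative intensity = 0.025908 / 0.323123 × 100 = 8.0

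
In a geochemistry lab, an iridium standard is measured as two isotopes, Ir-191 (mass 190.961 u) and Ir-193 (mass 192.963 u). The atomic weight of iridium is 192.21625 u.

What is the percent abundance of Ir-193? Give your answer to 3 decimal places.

62.700%

Let x be the fractional abundance of Ir-191; then Ir-193 has abundance 1 − x.
190.961·x + 192.963·(1 − x) = 192.21625
(190.961 − 192.963)·x = 192.21625 − 192.963
x = -0.74675 / -2.002 = 0.37300 → 37.300% Ir-191, 62.700% Ir-193.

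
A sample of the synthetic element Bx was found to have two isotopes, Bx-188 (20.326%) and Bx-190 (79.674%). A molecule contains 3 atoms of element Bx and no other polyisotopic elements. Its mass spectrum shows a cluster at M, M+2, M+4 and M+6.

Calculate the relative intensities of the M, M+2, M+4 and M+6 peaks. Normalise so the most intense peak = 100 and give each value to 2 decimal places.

Expanding (0.20326 + 0.79674)^3:
P(M) = 0.20326^3 = 0.008398
P(M+2) = 3 × 0.20326^2 × 0.79674^1 = 0.098751
P(M+4) = 3 × 0.20326^1 × 0.79674^2 = 0.387085
P(M+6) = 0.79674^3 = 0.505766
The M+6 peak is largest (0.505766); scaling to 100 gives 1.66 : 19.53 : 76.53 : 100.00.

1.66 : 19.53 : 76.53 : 100.00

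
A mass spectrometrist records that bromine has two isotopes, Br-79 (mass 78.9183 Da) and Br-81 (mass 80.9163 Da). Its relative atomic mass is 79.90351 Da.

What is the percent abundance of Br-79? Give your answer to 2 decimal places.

Writing the weighted mean with unknown fraction x of Br-79:
78.9183·x + 80.9163·(1 − x) = 79.90351
(78.9183 − 80.9163)·x = 79.90351 − 80.9163
x = -1.01279 / -1.9980 = 0.50690 → 50.69% Br-79, 49.31% Br-81.

50.69%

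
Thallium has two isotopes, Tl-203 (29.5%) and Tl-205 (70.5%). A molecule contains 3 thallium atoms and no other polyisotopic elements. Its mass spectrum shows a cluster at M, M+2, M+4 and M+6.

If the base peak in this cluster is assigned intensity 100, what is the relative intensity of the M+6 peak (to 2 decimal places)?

79.66

Binomial terms of (0.295 + 0.705)^3: M 0.0257, M+2 0.1841, M+4 0.4399, M+6 0.3504 → M+4 is the base peak.
P(M+4) = C(3,2) × 0.295^1 × 0.705^2 = 3 × 0.2950 × 0.497025 = 0.439867 (base)
P(M+6) = C(3,3) × 0.295^0 × 0.705^3 = 1 × 1.0000 × 0.35040263 = 0.350403
Relative intensity = 0.350403 / 0.439867 × 100 = 79.66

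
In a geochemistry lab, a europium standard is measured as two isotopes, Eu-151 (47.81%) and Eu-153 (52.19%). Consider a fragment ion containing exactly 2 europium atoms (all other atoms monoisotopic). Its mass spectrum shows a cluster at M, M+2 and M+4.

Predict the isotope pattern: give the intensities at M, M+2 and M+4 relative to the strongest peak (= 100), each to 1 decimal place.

45.8 : 100.0 : 54.6

Expanding (0.4781 + 0.5219)^2:
P(M) = 0.4781^2 = 0.228580
P(M+2) = 2 × 0.4781^1 × 0.5219^1 = 0.499041
P(M+4) = 0.5219^2 = 0.272380
The M+2 peak is largest (0.499041); scaling to 100 gives 45.8 : 100.0 : 54.6.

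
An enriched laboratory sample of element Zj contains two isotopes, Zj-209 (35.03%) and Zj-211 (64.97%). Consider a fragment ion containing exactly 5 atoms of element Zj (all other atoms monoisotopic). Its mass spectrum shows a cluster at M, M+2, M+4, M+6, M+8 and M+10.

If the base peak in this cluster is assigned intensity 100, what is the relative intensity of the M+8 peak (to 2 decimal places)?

92.73

Binomial terms of (0.3503 + 0.6497)^5: M 0.0053, M+2 0.0489, M+4 0.1814, M+6 0.3365, M+8 0.3121, M+10 0.1158 → M+6 is the base peak.
P(M+6) = C(5,3) × 0.3503^2 × 0.6497^3 = 10 × 0.12271009 × 0.27424493 = 0.336526 (base)
P(M+8) = C(5,4) × 0.3503^1 × 0.6497^4 = 5 × 0.3503 × 0.17817693 = 0.312077
Relative intensity = 0.312077 / 0.336526 × 100 = 92.73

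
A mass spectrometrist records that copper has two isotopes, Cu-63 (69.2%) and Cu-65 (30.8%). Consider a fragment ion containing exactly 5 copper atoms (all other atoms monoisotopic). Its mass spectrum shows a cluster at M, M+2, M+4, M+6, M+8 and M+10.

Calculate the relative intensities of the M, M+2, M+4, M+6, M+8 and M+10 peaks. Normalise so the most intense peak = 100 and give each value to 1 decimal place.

The 5 Cu atoms are independent, so intensities follow the terms of (0.692 + 0.308)^5.
P(M) = 0.692^5 = 0.158683
P(M+2) = 5 × 0.692^4 × 0.308^1 = 0.353139
P(M+4) = 10 × 0.692^3 × 0.308^2 = 0.314355
P(M+6) = 10 × 0.692^2 × 0.308^3 = 0.139915
P(M+8) = 5 × 0.692^1 × 0.308^4 = 0.031137
P(M+10) = 0.308^5 = 0.002772
The M+2 peak is largest (0.353139); scaling to 100 gives 44.9 : 100.0 : 89.0 : 39.6 : 8.8 : 0.8.

44.9 : 100.0 : 89.0 : 39.6 : 8.8 : 0.8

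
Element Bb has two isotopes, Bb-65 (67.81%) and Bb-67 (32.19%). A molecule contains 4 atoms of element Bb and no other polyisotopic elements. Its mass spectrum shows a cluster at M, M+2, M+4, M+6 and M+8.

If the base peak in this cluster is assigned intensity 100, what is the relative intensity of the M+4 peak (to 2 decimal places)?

71.21

Term probabilities: M 0.2114, M+2 0.4015, M+4 0.2859, M+6 0.0905, M+8 0.0107. Base peak = M+2.
P(M+2) = C(4,1) × 0.6781^3 × 0.3219^1 = 4 × 0.31180368 × 0.3219 = 0.401478 (base)
P(M+4) = C(4,2) × 0.6781^2 × 0.3219^2 = 6 × 0.45981961 × 0.10361961 = 0.285878
Relative intensity = 0.285878 / 0.401478 × 100 = 71.21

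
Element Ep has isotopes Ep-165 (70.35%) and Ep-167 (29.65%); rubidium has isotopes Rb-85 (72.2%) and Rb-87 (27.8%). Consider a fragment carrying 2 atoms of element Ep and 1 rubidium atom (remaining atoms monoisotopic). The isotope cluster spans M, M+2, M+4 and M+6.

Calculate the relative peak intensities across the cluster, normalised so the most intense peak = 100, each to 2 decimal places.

81.44 : 100.00 : 40.90 : 5.57

Element Ep pattern (n=2): 0.49491225 : 0.4171755 : 0.08791225
Rubidium pattern (n=1): 0.7220 : 0.2780
Convolve the two distributions (both contribute in 2-u steps):
  M: 0.49491225×0.7220 = 0.357327
  M+2: 0.49491225×0.2780 + 0.4171755×0.7220 = 0.438786
  M+4: 0.4171755×0.2780 + 0.08791225×0.7220 = 0.179447
  M+6: 0.08791225×0.2780 = 0.024440
Scale to base peak (0.438786) = 100: 81.44 : 100.00 : 40.90 : 5.57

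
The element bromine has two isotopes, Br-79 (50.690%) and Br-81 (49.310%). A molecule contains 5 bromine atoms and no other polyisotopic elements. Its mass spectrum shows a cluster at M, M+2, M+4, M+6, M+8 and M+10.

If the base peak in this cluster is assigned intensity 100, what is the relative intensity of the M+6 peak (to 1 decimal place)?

97.3

(0.50690 + 0.49310)^5 gives M 0.0335, M+2 0.1628, M+4 0.3167, M+6 0.3081, M+8 0.1498, M+10 0.0292; the largest is M+4.
P(M+4) = C(5,2) × 0.50690^3 × 0.49310^2 = 10 × 0.13024674 × 0.24314761 = 0.316692 (base)
P(M+6) = C(5,3) × 0.50690^2 × 0.49310^3 = 10 × 0.25694761 × 0.11989609 = 0.308070
Relative intensity = 0.308070 / 0.316692 × 100 = 97.3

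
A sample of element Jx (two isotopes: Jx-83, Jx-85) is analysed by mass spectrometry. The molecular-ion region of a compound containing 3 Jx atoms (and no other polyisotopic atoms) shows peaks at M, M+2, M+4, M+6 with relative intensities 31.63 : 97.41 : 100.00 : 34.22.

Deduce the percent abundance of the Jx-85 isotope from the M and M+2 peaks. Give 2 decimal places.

50.66%

Write p for the Jx-83 fraction. I(M+2)/I(M) = [C(3,1)·p^2·(1−p)] / p^3 = 3·(1−p)/p = 97.41/31.63 = 3.0797
(1−p)/p = 3.0797/3 = 1.0266  ⇒  p = 1/(1 + 1.0266) = 0.4934
Jx-83: 49.34%, Jx-85: 50.66%.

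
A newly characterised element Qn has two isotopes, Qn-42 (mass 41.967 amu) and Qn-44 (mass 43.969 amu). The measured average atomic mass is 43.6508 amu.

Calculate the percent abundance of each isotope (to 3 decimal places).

Writing the weighted mean with unknown fraction x of Qn-42:
41.967·x + 43.969·(1 − x) = 43.6508
(41.967 − 43.969)·x = 43.6508 − 43.969
x = -0.3182 / -2.002 = 0.15894 → 15.894% Qn-42, 84.106% Qn-44.

Qn-42: 15.894%, Qn-44: 84.106%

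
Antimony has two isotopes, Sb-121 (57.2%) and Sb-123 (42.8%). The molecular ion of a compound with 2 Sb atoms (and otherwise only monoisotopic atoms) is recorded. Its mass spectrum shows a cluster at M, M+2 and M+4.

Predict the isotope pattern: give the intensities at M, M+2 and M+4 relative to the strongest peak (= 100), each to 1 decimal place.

The 2 Sb atoms are independent, so intensities follow the terms of (0.572 + 0.428)^2.
P(M) = 0.572^2 = 0.327184
P(M+2) = 2 × 0.572^1 × 0.428^1 = 0.489632
P(M+4) = 0.428^2 = 0.183184
The M+2 peak is largest (0.489632); scaling to 100 gives 66.8 : 100.0 : 37.4.

66.8 : 100.0 : 37.4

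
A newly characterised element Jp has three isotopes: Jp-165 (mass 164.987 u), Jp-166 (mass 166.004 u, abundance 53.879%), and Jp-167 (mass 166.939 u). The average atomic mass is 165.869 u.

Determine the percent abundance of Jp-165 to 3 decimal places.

29.008%

The remaining 46.121% is split between Jp-165 (fraction x) and Jp-167 (fraction 0.46121 − x).
Substituting: 164.987x + 166.939(0.46121 − x) = 76.42770484
(164.987 − 166.939)x = -0.56623135  ⇒  x = 0.29008, y = 0.17113
Jp-165: 29.008%, Jp-167: 17.113%.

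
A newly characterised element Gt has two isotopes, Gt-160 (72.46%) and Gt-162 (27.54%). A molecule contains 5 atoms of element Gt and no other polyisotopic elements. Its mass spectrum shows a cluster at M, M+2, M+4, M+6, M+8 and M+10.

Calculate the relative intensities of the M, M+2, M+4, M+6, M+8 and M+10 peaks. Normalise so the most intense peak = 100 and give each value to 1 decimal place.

52.6 : 100.0 : 76.0 : 28.9 : 5.5 : 0.4

The 5 Gt atoms are independent, so intensities follow the terms of (0.7246 + 0.2754)^5.
P(M) = 0.7246^5 = 0.199752
P(M+2) = 5 × 0.7246^4 × 0.2754^1 = 0.379601
P(M+4) = 10 × 0.7246^3 × 0.2754^2 = 0.288551
P(M+6) = 10 × 0.7246^2 × 0.2754^3 = 0.109670
P(M+8) = 5 × 0.7246^1 × 0.2754^4 = 0.020841
P(M+10) = 0.2754^5 = 0.001584
The M+2 peak is largest (0.379601); scaling to 100 gives 52.6 : 100.0 : 76.0 : 28.9 : 5.5 : 0.4.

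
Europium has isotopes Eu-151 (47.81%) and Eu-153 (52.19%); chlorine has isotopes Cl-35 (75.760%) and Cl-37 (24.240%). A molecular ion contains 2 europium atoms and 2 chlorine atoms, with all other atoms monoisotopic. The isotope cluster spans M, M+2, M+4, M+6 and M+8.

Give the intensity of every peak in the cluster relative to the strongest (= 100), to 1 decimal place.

35.4 : 100.0 : 95.3 : 34.9 : 4.3

Europium pattern (n=2): 0.22857961 : 0.49904078 : 0.27237961
Chlorine pattern (n=2): 0.57395776 : 0.36728448 : 0.05875776
Convolve the two distributions (both contribute in 2-u steps):
  M: 0.22857961×0.57395776 = 0.131195
  M+2: 0.22857961×0.36728448 + 0.49904078×0.57395776 = 0.370382
  M+4: 0.22857961×0.05875776 + 0.49904078×0.36728448 + 0.27237961×0.57395776 = 0.353055
  M+6: 0.49904078×0.05875776 + 0.27237961×0.36728448 = 0.129363
  M+8: 0.27237961×0.05875776 = 0.016004
Scale to base peak (0.370382) = 100: 35.4 : 100.0 : 95.3 : 34.9 : 4.3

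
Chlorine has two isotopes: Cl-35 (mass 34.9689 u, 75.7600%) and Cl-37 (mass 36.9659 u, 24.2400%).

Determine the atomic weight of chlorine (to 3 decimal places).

35.453 u

The abundance-weighted mean is 0.757600 × 34.9689 + 0.242400 × 36.9659
= 26.49244 + 8.96053 = 35.45297 u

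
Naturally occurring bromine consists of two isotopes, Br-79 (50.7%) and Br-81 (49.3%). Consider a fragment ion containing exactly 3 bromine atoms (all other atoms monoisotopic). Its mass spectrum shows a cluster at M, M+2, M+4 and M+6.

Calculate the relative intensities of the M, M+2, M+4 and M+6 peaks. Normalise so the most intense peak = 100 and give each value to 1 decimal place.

34.3 : 100.0 : 97.2 : 31.5

The 3 Br atoms are independent, so intensities follow the terms of (0.507 + 0.493)^3.
P(M) = 0.507^3 = 0.130324
P(M+2) = 3 × 0.507^2 × 0.493^1 = 0.380175
P(M+4) = 3 × 0.507^1 × 0.493^2 = 0.369678
P(M+6) = 0.493^3 = 0.119823
The M+2 peak is largest (0.380175); scaling to 100 gives 34.3 : 100.0 : 97.2 : 31.5.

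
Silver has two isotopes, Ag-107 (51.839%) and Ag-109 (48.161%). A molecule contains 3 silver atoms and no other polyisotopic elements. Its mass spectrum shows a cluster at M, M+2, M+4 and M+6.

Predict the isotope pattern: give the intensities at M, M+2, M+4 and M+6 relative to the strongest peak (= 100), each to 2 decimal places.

35.88 : 100.00 : 92.90 : 28.77

Expanding (0.51839 + 0.48161)^3:
P(M) = 0.51839^3 = 0.139306
P(M+2) = 3 × 0.51839^2 × 0.48161^1 = 0.388267
P(M+4) = 3 × 0.51839^1 × 0.48161^2 = 0.360719
P(M+6) = 0.48161^3 = 0.111709
The M+2 peak is largest (0.388267); scaling to 100 gives 35.88 : 100.00 : 92.90 : 28.77.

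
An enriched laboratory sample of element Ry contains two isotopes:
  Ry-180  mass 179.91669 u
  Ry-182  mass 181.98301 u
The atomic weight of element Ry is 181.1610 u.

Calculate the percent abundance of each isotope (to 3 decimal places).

Let x be the fractional abundance of Ry-180; then Ry-182 has abundance 1 − x.
179.91669·x + 181.98301·(1 − x) = 181.1610
(179.91669 − 181.98301)·x = 181.1610 − 181.98301
x = -0.82201 / -2.06632 = 0.39781 → 39.781% Ry-180, 60.219% Ry-182.

Ry-180: 39.781%, Ry-182: 60.219%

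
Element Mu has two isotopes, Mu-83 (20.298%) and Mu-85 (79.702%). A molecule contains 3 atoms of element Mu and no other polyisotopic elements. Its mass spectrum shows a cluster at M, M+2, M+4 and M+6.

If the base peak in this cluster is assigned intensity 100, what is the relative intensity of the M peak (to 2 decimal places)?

1.65

Term probabilities: M 0.0084, M+2 0.0985, M+4 0.3868, M+6 0.5063. Base peak = M+6.
P(M+6) = C(3,3) × 0.20298^0 × 0.79702^3 = 1 × 1.0000 × 0.50629969 = 0.506300 (base)
P(M) = C(3,0) × 0.20298^3 × 0.79702^0 = 1 × 0.00836295 × 1.0000 = 0.008363
Relative intensity = 0.008363 / 0.506300 × 100 = 1.65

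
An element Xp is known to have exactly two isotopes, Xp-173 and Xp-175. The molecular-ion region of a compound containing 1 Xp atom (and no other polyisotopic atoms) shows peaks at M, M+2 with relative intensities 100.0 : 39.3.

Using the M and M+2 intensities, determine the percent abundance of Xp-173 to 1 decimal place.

Let p = fractional abundance of Xp-173. I(M+2)/I(M) = [C(1,1)·p^0·(1−p)] / p^1 = 1·(1−p)/p = 39.3/100.0 = 0.3930
(1−p)/p = 0.3930/1 = 0.3930  ⇒  p = 1/(1 + 0.3930) = 0.7179
Xp-173: 71.8%, Xp-175: 28.2%.

71.8%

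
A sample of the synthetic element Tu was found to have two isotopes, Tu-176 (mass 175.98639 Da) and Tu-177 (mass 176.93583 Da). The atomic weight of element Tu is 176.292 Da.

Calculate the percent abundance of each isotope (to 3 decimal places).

Writing the weighted mean with unknown fraction x of Tu-176:
175.98639·x + 176.93583·(1 − x) = 176.292
(175.98639 − 176.93583)·x = 176.292 − 176.93583
x = -0.64383 / -0.94944 = 0.67812 → 67.812% Tu-176, 32.188% Tu-177.

Tu-176: 67.812%, Tu-177: 32.188%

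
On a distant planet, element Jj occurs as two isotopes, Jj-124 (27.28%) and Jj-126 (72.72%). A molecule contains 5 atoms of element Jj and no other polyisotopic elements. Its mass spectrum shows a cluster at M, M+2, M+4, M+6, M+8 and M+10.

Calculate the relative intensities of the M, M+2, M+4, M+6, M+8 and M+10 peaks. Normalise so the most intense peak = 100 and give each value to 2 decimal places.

Expanding (0.2728 + 0.7272)^5:
P(M) = 0.2728^5 = 0.001511
P(M+2) = 5 × 0.2728^4 × 0.7272^1 = 0.020137
P(M+4) = 10 × 0.2728^3 × 0.7272^2 = 0.107360
P(M+6) = 10 × 0.2728^2 × 0.7272^3 = 0.286187
P(M+8) = 5 × 0.2728^1 × 0.7272^4 = 0.381443
P(M+10) = 0.7272^5 = 0.203362
The M+8 peak is largest (0.381443); scaling to 100 gives 0.40 : 5.28 : 28.15 : 75.03 : 100.00 : 53.31.

0.40 : 5.28 : 28.15 : 75.03 : 100.00 : 53.31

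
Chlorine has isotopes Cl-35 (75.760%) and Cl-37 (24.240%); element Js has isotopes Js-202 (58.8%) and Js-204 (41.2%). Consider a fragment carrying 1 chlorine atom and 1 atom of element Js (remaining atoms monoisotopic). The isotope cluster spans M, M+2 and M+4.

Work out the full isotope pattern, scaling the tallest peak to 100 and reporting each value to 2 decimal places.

Chlorine pattern (n=1): 0.7576 : 0.2424
Element Js pattern (n=1): 0.5880 : 0.4120
Convolve the two distributions (both contribute in 2-u steps):
  M: 0.7576×0.5880 = 0.445469
  M+2: 0.7576×0.4120 + 0.2424×0.5880 = 0.454662
  M+4: 0.2424×0.4120 = 0.099869
Scale to base peak (0.454662) = 100: 97.98 : 100.00 : 21.97

97.98 : 100.00 : 21.97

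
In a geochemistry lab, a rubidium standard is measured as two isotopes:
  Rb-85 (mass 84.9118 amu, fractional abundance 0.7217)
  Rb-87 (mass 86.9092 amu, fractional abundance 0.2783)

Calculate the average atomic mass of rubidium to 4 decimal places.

85.4677 amu

Weight each isotope mass by its fractional abundance: 0.7217 × 84.9118 + 0.2783 × 86.9092
= 61.28085 + 24.18683 = 85.46768 amu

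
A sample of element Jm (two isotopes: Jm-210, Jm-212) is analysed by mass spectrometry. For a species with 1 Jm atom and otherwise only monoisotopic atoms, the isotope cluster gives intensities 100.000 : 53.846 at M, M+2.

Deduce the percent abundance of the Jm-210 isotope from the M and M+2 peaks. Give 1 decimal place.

65.0%

Let p = fractional abundance of Jm-210. I(M+2)/I(M) = [C(1,1)·p^0·(1−p)] / p^1 = 1·(1−p)/p = 53.846/100.000 = 0.5385
(1−p)/p = 0.5385/1 = 0.5385  ⇒  p = 1/(1 + 0.5385) = 0.6500
Jm-210: 65.0%, Jm-212: 35.0%.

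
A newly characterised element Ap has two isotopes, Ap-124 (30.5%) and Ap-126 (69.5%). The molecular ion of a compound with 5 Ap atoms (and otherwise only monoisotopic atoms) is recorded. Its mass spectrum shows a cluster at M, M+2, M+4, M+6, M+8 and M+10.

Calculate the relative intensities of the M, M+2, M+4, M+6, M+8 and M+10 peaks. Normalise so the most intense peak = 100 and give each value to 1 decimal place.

The 5 Ap atoms are independent, so intensities follow the terms of (0.305 + 0.695)^5.
P(M) = 0.305^5 = 0.002639
P(M+2) = 5 × 0.305^4 × 0.695^1 = 0.030071
P(M+4) = 10 × 0.305^3 × 0.695^2 = 0.137047
P(M+6) = 10 × 0.305^2 × 0.695^3 = 0.312287
P(M+8) = 5 × 0.305^1 × 0.695^4 = 0.355803
P(M+10) = 0.695^5 = 0.162153
The M+8 peak is largest (0.355803); scaling to 100 gives 0.7 : 8.5 : 38.5 : 87.8 : 100.0 : 45.6.

0.7 : 8.5 : 38.5 : 87.8 : 100.0 : 45.6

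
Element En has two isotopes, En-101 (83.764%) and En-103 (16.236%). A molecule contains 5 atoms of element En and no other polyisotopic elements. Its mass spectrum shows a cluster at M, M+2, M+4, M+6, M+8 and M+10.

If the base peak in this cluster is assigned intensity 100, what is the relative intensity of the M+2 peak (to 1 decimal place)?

96.9

(0.83764 + 0.16236)^5 gives M 0.4124, M+2 0.3996, M+4 0.1549, M+6 0.0300, M+8 0.0029, M+10 0.0001; the largest is M.
P(M) = C(5,0) × 0.83764^5 × 0.16236^0 = 1 × 0.41236998 × 1.0000 = 0.412370 (base)
P(M+2) = C(5,1) × 0.83764^4 × 0.16236^1 = 5 × 0.49229977 × 0.16236 = 0.399649
Relative intensity = 0.399649 / 0.412370 × 100 = 96.9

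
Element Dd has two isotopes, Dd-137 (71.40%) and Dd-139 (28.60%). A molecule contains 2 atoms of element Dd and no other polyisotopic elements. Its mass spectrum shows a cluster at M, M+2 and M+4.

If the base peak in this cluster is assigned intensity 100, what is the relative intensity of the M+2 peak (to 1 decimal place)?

80.1

(0.7140 + 0.2860)^2 gives M 0.5098, M+2 0.4084, M+4 0.0818; the largest is M.
P(M) = C(2,0) × 0.7140^2 × 0.2860^0 = 1 × 0.509796 × 1.0000 = 0.509796 (base)
P(M+2) = C(2,1) × 0.7140^1 × 0.2860^1 = 2 × 0.7140 × 0.2860 = 0.408408
Relative intensity = 0.408408 / 0.509796 × 100 = 80.1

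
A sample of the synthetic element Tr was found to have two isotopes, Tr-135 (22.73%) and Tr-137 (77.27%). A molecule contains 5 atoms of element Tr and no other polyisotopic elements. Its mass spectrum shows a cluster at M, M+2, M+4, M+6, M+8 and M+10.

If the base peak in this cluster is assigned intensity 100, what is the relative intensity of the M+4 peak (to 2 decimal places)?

17.31

(0.2273 + 0.7727)^5 gives M 0.0006, M+2 0.0103, M+4 0.0701, M+6 0.2384, M+8 0.4051, M+10 0.2755; the largest is M+8.
P(M+8) = C(5,4) × 0.2273^1 × 0.7727^4 = 5 × 0.2273 × 0.35648696 = 0.405147 (base)
P(M+4) = C(5,2) × 0.2273^3 × 0.7727^2 = 10 × 0.01174352 × 0.59706529 = 0.070116
Relative intensity = 0.070116 / 0.405147 × 100 = 17.31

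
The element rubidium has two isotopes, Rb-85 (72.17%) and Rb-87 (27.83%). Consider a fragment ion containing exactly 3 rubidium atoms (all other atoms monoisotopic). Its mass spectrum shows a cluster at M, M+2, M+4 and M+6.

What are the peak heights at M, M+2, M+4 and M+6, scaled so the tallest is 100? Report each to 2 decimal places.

86.44 : 100.00 : 38.56 : 4.96

Expanding (0.7217 + 0.2783)^3:
P(M) = 0.7217^3 = 0.375898
P(M+2) = 3 × 0.7217^2 × 0.2783^1 = 0.434858
P(M+4) = 3 × 0.7217^1 × 0.2783^2 = 0.167689
P(M+6) = 0.2783^3 = 0.021555
The M+2 peak is largest (0.434858); scaling to 100 gives 86.44 : 100.00 : 38.56 : 4.96.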